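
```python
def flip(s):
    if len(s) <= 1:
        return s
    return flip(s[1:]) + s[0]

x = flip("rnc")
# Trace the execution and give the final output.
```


flip("rnc")
= flip("nc") + "r"
= flip("c") + "n" + "r"
= "c" + "n" + "r"
= "cnr"


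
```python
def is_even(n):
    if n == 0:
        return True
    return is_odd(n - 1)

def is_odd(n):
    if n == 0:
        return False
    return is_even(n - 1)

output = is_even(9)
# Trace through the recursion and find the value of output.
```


is_even(9)
= is_odd(8)
= is_even(7)
= is_odd(6)
= is_even(5)
= is_odd(4)
= is_even(3)
= is_odd(2)
= is_even(1)
= is_odd(0)
n == 0: return False
= False


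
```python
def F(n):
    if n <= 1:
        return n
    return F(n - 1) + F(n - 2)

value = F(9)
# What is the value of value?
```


F(9)
= F(8) + F(7)
= (F(7) + F(6)) + F(7)
Computing bottom-up: F(0)=0, F(1)=1, F(2)=1, F(3)=2, F(4)=3, F(5)=5, F(6)=8, F(7)=13, F(8)=21, F(9)=34
= 34


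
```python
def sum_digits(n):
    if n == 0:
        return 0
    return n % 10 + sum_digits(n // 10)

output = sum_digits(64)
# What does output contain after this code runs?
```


sum_digits(64)
= 4 + sum_digits(6)
= 4 + 6 + sum_digits(0)
= 4 + 6 + 0
= 10


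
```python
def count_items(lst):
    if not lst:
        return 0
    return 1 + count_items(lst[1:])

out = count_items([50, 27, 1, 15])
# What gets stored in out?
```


count_items([50, 27, 1, 15])
= 1 + count_items([27, 1, 15])
= 1 + 1 + count_items([1, 15])
= 1 + 1 + 1 + count_items([15])
= 1 + 1 + 1 + 1 + count_items([])
= 1 + 1 + 1 + 1 + 0
= 4


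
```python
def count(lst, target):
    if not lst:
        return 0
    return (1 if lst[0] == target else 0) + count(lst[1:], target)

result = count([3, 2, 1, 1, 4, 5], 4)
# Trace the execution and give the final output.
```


count([3, 2, 1, 1, 4, 5], 4)
lst[0]=3 != 4: 0 + count([2, 1, 1, 4, 5], 4)
lst[0]=2 != 4: 0 + count([1, 1, 4, 5], 4)
lst[0]=1 != 4: 0 + count([1, 4, 5], 4)
lst[0]=1 != 4: 0 + count([4, 5], 4)
lst[0]=4 == 4: 1 + count([5], 4)
lst[0]=5 != 4: 0 + count([], 4)
= 1


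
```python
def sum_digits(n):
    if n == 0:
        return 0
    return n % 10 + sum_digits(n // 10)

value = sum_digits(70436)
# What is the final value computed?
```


sum_digits(70436)
= 6 + sum_digits(7043)
= 6 + 3 + sum_digits(704)
= 6 + 3 + 4 + sum_digits(70)
= 6 + 3 + 4 + 0 + sum_digits(7)
= 6 + 3 + 4 + 0 + 7 + sum_digits(0)
= 6 + 3 + 4 + 0 + 7 + 0
= 20


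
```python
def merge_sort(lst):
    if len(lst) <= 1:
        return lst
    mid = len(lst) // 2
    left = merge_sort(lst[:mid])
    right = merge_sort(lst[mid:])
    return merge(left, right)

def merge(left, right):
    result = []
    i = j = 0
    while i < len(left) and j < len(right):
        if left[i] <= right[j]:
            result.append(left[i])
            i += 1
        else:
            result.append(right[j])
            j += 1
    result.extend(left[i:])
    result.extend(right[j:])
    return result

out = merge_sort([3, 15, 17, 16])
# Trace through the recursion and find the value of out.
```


merge_sort([3, 15, 17, 16])
Split into [3, 15] and [17, 16]
Left sorted: [3, 15]
Right sorted: [16, 17]
Merge [3, 15] and [16, 17]
= [3, 15, 16, 17]


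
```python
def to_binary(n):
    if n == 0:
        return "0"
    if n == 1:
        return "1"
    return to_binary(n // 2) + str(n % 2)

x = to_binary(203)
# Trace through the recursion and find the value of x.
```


to_binary(203)
= to_binary(101) + "1"
= to_binary(50) + "1" + "1"
= to_binary(25) + "0" + "1" + "1"
= to_binary(12) + "1" + "0" + "1" + "1"
= to_binary(6) + "0" + "1" + "0" + "1" + "1"
= to_binary(3) + "0" + "0" + "1" + "0" + "1" + "1"
= to_binary(1) + "1" + "0" + "0" + "1" + "0" + "1" + "1"
= "1" + "1" + "0" + "0" + "1" + "0" + "1" + "1"
= "11001011"


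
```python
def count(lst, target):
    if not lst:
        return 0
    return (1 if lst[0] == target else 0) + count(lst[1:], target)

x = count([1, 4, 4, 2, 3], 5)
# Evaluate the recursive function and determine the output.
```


count([1, 4, 4, 2, 3], 5)
lst[0]=1 != 5: 0 + count([4, 4, 2, 3], 5)
lst[0]=4 != 5: 0 + count([4, 2, 3], 5)
lst[0]=4 != 5: 0 + count([2, 3], 5)
lst[0]=2 != 5: 0 + count([3], 5)
lst[0]=3 != 5: 0 + count([], 5)
= 0


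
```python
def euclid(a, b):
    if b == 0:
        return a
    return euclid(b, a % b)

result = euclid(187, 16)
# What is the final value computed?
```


euclid(187, 16)
= euclid(16, 187 % 16) = euclid(16, 11)
= euclid(11, 16 % 11) = euclid(11, 5)
= euclid(5, 11 % 5) = euclid(5, 1)
= euclid(1, 5 % 1) = euclid(1, 0)
b == 0, return a = 1


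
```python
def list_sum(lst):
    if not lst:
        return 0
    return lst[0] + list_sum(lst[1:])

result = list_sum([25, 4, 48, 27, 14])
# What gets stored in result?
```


list_sum([25, 4, 48, 27, 14])
= 25 + list_sum([4, 48, 27, 14])
= 25 + 4 + list_sum([48, 27, 14])
= 25 + 4 + 48 + list_sum([27, 14])
= 25 + 4 + 48 + 27 + list_sum([14])
= 25 + 4 + 48 + 27 + 14 + list_sum([])
= 25 + 4 + 48 + 27 + 14 + 0
= 118


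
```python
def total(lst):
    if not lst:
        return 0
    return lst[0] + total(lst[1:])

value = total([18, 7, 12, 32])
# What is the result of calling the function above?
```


total([18, 7, 12, 32])
= 18 + total([7, 12, 32])
= 18 + 7 + total([12, 32])
= 18 + 7 + 12 + total([32])
= 18 + 7 + 12 + 32 + total([])
= 18 + 7 + 12 + 32 + 0
= 69


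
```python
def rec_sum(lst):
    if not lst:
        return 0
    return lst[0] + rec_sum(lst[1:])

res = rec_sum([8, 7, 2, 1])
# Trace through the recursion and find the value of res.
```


rec_sum([8, 7, 2, 1])
= 8 + rec_sum([7, 2, 1])
= 8 + 7 + rec_sum([2, 1])
= 8 + 7 + 2 + rec_sum([1])
= 8 + 7 + 2 + 1 + rec_sum([])
= 8 + 7 + 2 + 1 + 0
= 18


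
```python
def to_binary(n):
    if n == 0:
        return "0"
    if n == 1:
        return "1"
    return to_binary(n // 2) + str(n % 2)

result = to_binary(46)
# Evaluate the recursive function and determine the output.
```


to_binary(46)
= to_binary(23) + "0"
= to_binary(11) + "1" + "0"
= to_binary(5) + "1" + "1" + "0"
= to_binary(2) + "1" + "1" + "1" + "0"
= to_binary(1) + "0" + "1" + "1" + "1" + "0"
= "1" + "0" + "1" + "1" + "1" + "0"
= "101110"


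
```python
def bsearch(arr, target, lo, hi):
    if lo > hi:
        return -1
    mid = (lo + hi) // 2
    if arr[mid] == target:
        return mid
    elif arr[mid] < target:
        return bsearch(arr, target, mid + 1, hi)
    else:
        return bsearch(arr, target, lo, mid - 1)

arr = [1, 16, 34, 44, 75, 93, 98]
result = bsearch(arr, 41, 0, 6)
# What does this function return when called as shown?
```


bsearch(arr, 41, 0, 6)
lo=0, hi=6, mid=3, arr[mid]=44
44 > 41, search left half
lo=0, hi=2, mid=1, arr[mid]=16
16 < 41, search right half
lo=2, hi=2, mid=2, arr[mid]=34
34 < 41, search right half
lo > hi, target not found, return -1
= -1


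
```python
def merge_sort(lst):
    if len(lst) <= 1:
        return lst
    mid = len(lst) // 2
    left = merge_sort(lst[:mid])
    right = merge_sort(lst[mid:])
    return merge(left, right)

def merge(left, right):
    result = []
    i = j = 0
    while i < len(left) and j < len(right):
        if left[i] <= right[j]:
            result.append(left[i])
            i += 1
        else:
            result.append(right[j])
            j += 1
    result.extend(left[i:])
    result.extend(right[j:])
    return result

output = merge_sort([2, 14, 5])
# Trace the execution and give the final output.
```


merge_sort([2, 14, 5])
Split into [2] and [14, 5]
Left sorted: [2]
Right sorted: [5, 14]
Merge [2] and [5, 14]
= [2, 5, 14]


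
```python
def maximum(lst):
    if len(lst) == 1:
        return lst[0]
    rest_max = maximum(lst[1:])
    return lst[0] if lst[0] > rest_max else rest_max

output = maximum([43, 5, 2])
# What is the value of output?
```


maximum([43, 5, 2])
= compare 43 with maximum([5, 2])
= compare 5 with maximum([2])
Base: maximum([2]) = 2
compare 5 with 2: max = 5
compare 43 with 5: max = 43
= 43


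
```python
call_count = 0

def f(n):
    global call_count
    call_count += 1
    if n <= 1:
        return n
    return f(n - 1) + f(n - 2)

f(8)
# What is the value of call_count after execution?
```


f(8) calls f(7) and f(6); each non-base call branches into two more.
Let C(k) = total number of calls made by f(k), including the call to f(k) itself.
Base cases: C(0) = 1, C(1) = 1
Recurrence: C(k) = 1 + C(k-1) + C(k-2)
  C(2) = 1 + C(1) + C(0) = 1 + 1 + 1 = 3
  C(3) = 1 + C(2) + C(1) = 1 + 3 + 1 = 5
  C(4) = 1 + C(3) + C(2) = 1 + 5 + 3 = 9
  C(5) = 1 + C(4) + C(3) = 1 + 9 + 5 = 15
  C(6) = 1 + C(5) + C(4) = 1 + 15 + 9 = 25
  C(7) = 1 + C(6) + C(5) = 1 + 25 + 15 = 41
  C(8) = 1 + C(7) + C(6) = 1 + 41 + 25 = 67
Total calls = C(8) = 67


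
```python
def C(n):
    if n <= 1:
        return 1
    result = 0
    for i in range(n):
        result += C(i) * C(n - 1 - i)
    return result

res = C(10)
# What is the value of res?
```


C(10)
= sum of C(i) * C(10-1-i) for i in 0..9
First compute sub-values bottom-up:
  C(0) = 1, C(1) = 1
  C(2) = 1*1 + 1*1 = 2
  C(3) = 1*2 + 1*1 + 2*1 = 5
  C(4) = 1*5 + 1*2 + 2*1 + 5*1 = 14
  C(5) = 1*14 + 1*5 + 2*2 + 5*1 + 14*1 = 42
  C(6) = 1*42 + 1*14 + 2*5 + 5*2 + 14*1 + 42*1 = 132
  C(7) = 1*132 + 1*42 + 2*14 + 5*5 + 14*2 + 42*1 + 132*1 = 429
  C(8) = 1*429 + 1*132 + 2*42 + 5*14 + 14*5 + 42*2 + 132*1 + 429*1 = 1430
  C(9) = 1*1430 + 1*429 + 2*132 + 5*42 + 14*14 + 42*5 + 132*2 + 429*1 + 1430*1 = 4862
Now C(10):
  C(0)*C(9) = 1*4862 = 4862
  C(1)*C(8) = 1*1430 = 1430
  C(2)*C(7) = 2*429 = 858
  C(3)*C(6) = 5*132 = 660
  C(4)*C(5) = 14*42 = 588
  C(5)*C(4) = 42*14 = 588
  C(6)*C(3) = 132*5 = 660
  C(7)*C(2) = 429*2 = 858
  C(8)*C(1) = 1430*1 = 1430
  C(9)*C(0) = 4862*1 = 4862
= 4862 + 1430 + 858 + 660 + 588 + 588 + 660 + 858 + 1430 + 4862
= 16796


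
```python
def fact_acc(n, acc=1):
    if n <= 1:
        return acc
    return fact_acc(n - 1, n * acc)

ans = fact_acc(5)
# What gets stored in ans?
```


fact_acc(5, 1)
= fact_acc(4, 5 * 1) = fact_acc(4, 5)
= fact_acc(3, 4 * 5) = fact_acc(3, 20)
= fact_acc(2, 3 * 20) = fact_acc(2, 60)
= fact_acc(1, 2 * 60) = fact_acc(1, 120)
n <= 1, return acc = 120


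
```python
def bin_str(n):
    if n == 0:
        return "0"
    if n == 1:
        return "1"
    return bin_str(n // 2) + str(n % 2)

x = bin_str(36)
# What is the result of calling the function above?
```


bin_str(36)
= bin_str(18) + "0"
= bin_str(9) + "0" + "0"
= bin_str(4) + "1" + "0" + "0"
= bin_str(2) + "0" + "1" + "0" + "0"
= bin_str(1) + "0" + "0" + "1" + "0" + "0"
= "1" + "0" + "0" + "1" + "0" + "0"
= "100100"


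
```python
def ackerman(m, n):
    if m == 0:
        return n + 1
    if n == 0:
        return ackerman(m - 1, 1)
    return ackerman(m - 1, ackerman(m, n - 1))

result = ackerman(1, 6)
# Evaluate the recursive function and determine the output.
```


ackerman(1, 6)
= ackerman(0, ackerman(1, 5))
First compute ackerman(1, 5) = 7
= ackerman(0, 7)
= 8


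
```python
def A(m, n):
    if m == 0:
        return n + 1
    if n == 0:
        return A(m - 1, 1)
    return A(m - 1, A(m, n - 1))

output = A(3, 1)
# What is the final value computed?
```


A(3, 1)
= A(2, A(3, 0))
First compute A(3, 0) = 5
= A(2, 5)
= 13


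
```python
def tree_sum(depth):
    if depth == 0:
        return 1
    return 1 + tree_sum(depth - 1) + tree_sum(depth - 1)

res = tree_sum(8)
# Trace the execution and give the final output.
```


tree_sum(8)
= 1 + tree_sum(7) + tree_sum(7)
= 1 + 2 * tree_sum(7)
tree_sum(k) = 2^(k+1) - 1
tree_sum(0) = 1
tree_sum(1) = 3
tree_sum(2) = 7
tree_sum(3) = 15
tree_sum(4) = 31
tree_sum(8) = 2^9 - 1 = 511


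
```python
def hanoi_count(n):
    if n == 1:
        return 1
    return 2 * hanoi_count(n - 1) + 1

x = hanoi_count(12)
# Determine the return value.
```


hanoi_count(12)
= 2 * hanoi_count(11) + 1
= 2 * (2 * hanoi_count(10) + 1) + 1
= 2 * (2 * (2 * hanoi_count(9) + 1) + 1) + 1
= 2 * (2 * (2 * (2 * hanoi_count(8) + 1) + 1) + 1) + 1
= 2 * (2 * (2 * (2 * (2 * hanoi_count(7) + 1) + 1) + 1) + 1) + 1
= 2 * (2 * (2 * (2 * (2 * (2 * hanoi_count(6) + 1) + 1) + 1) + 1) + 1) + 1
= 2 * (2 * (2 * (2 * (2 * (2 * (2 * hanoi_count(5) + 1) + 1) + 1) + 1) + 1) + 1) + 1
= 2 * (2 * (2 * (2 * (2 * (2 * (2 * (2 * hanoi_count(4) + 1) + 1) + 1) + 1) + 1) + 1) + 1) + 1
= 2 * (2 * (2 * (2 * (2 * (2 * (2 * (2 * (2 * hanoi_count(3) + 1) + 1) + 1) + 1) + 1) + 1) + 1) + 1) + 1
= 2 * (2 * (2 * (2 * (2 * (2 * (2 * (2 * (2 * (2 * hanoi_count(2) + 1) + 1) + 1) + 1) + 1) + 1) + 1) + 1) + 1) + 1
= 2 * (2 * (2 * (2 * (2 * (2 * (2 * (2 * (2 * (2 * (2 * hanoi_count(1) + 1) + 1) + 1) + 1) + 1) + 1) + 1) + 1) + 1) + 1) + 1
Now compute bottom-up:
hanoi_count(1) = 1
hanoi_count(2) = 2 * 1 + 1 = 3
hanoi_count(3) = 2 * 3 + 1 = 7
hanoi_count(4) = 2 * 7 + 1 = 15
hanoi_count(5) = 2 * 15 + 1 = 31
hanoi_count(6) = 2 * 31 + 1 = 63
hanoi_count(7) = 2 * 63 + 1 = 127
hanoi_count(8) = 2 * 127 + 1 = 255
hanoi_count(9) = 2 * 255 + 1 = 511
hanoi_count(10) = 2 * 511 + 1 = 1023
hanoi_count(11) = 2 * 1023 + 1 = 2047
hanoi_count(12) = 2 * 2047 + 1 = 4095
= 4095


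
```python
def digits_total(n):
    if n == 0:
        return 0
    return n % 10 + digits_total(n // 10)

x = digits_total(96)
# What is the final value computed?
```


digits_total(96)
= 6 + digits_total(9)
= 6 + 9 + digits_total(0)
= 6 + 9 + 0
= 15


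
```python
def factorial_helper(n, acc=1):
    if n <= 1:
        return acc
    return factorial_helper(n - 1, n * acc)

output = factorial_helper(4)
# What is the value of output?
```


factorial_helper(4, 1)
= factorial_helper(3, 4 * 1) = factorial_helper(3, 4)
= factorial_helper(2, 3 * 4) = factorial_helper(2, 12)
= factorial_helper(1, 2 * 12) = factorial_helper(1, 24)
n <= 1, return acc = 24


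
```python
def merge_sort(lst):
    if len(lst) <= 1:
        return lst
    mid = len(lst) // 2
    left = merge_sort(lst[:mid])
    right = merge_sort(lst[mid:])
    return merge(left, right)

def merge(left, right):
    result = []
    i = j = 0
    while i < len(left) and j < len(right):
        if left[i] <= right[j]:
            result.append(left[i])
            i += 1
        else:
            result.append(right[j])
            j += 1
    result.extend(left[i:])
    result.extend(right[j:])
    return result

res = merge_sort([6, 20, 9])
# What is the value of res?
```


merge_sort([6, 20, 9])
Split into [6] and [20, 9]
Left sorted: [6]
Right sorted: [9, 20]
Merge [6] and [9, 20]
= [6, 9, 20]


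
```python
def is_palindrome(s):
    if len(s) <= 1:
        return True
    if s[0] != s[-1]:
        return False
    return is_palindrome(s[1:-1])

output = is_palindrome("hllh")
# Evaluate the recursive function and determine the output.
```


is_palindrome("hllh")
"hllh": s[0]='h' == s[-1]='h' -> is_palindrome("ll")
"ll": s[0]='l' == s[-1]='l' -> is_palindrome("")
"": len <= 1 -> True
= True


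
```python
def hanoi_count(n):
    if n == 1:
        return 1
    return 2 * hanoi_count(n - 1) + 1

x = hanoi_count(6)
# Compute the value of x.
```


hanoi_count(6)
= 2 * hanoi_count(5) + 1
= 2 * (2 * hanoi_count(4) + 1) + 1
= 2 * (2 * (2 * hanoi_count(3) + 1) + 1) + 1
= 2 * (2 * (2 * (2 * hanoi_count(2) + 1) + 1) + 1) + 1
= 2 * (2 * (2 * (2 * (2 * hanoi_count(1) + 1) + 1) + 1) + 1) + 1
Now compute bottom-up:
hanoi_count(1) = 1
hanoi_count(2) = 2 * 1 + 1 = 3
hanoi_count(3) = 2 * 3 + 1 = 7
hanoi_count(4) = 2 * 7 + 1 = 15
hanoi_count(5) = 2 * 15 + 1 = 31
hanoi_count(6) = 2 * 31 + 1 = 63
= 63


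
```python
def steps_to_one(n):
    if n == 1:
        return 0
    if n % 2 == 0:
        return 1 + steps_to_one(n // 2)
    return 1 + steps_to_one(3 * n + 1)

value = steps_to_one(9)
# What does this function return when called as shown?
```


steps_to_one(9)
9 is odd -> 3*9+1 = 28 -> steps_to_one(28)
28 is even -> steps_to_one(14)
14 is even -> steps_to_one(7)
7 is odd -> 3*7+1 = 22 -> steps_to_one(22)
22 is even -> steps_to_one(11)
11 is odd -> 3*11+1 = 34 -> steps_to_one(34)
34 is even -> steps_to_one(17)
17 is odd -> 3*17+1 = 52 -> steps_to_one(52)
52 is even -> steps_to_one(26)
26 is even -> steps_to_one(13)
13 is odd -> 3*13+1 = 40 -> steps_to_one(40)
40 is even -> steps_to_one(20)
20 is even -> steps_to_one(10)
10 is even -> steps_to_one(5)
5 is odd -> 3*5+1 = 16 -> steps_to_one(16)
16 is even -> steps_to_one(8)
8 is even -> steps_to_one(4)
4 is even -> steps_to_one(2)
2 is even -> steps_to_one(1)
Reached 1 after 19 steps
= 19


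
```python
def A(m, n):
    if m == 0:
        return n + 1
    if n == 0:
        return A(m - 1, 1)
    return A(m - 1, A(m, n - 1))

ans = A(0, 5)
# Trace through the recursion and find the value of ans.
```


A(0, 5)
m == 0: return 5 + 1 = 6
= 6


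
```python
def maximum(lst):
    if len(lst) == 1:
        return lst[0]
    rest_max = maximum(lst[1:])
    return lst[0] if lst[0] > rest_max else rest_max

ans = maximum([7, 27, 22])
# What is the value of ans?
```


maximum([7, 27, 22])
= compare 7 with maximum([27, 22])
= compare 27 with maximum([22])
Base: maximum([22]) = 22
compare 27 with 22: max = 27
compare 7 with 27: max = 27
= 27


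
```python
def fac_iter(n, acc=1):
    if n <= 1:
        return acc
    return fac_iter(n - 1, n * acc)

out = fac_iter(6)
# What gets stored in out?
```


fac_iter(6, 1)
= fac_iter(5, 6 * 1) = fac_iter(5, 6)
= fac_iter(4, 5 * 6) = fac_iter(4, 30)
= fac_iter(3, 4 * 30) = fac_iter(3, 120)
= fac_iter(2, 3 * 120) = fac_iter(2, 360)
= fac_iter(1, 2 * 360) = fac_iter(1, 720)
n <= 1, return acc = 720


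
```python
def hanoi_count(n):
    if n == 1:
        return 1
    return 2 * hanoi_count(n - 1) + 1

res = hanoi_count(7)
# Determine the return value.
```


hanoi_count(7)
= 2 * hanoi_count(6) + 1
= 2 * (2 * hanoi_count(5) + 1) + 1
= 2 * (2 * (2 * hanoi_count(4) + 1) + 1) + 1
= 2 * (2 * (2 * (2 * hanoi_count(3) + 1) + 1) + 1) + 1
= 2 * (2 * (2 * (2 * (2 * hanoi_count(2) + 1) + 1) + 1) + 1) + 1
= 2 * (2 * (2 * (2 * (2 * (2 * hanoi_count(1) + 1) + 1) + 1) + 1) + 1) + 1
Now compute bottom-up:
hanoi_count(1) = 1
hanoi_count(2) = 2 * 1 + 1 = 3
hanoi_count(3) = 2 * 3 + 1 = 7
hanoi_count(4) = 2 * 7 + 1 = 15
hanoi_count(5) = 2 * 15 + 1 = 31
hanoi_count(6) = 2 * 31 + 1 = 63
hanoi_count(7) = 2 * 63 + 1 = 127
= 127


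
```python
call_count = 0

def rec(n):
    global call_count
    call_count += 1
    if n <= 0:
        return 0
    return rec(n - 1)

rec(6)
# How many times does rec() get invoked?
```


rec(6) calls rec(5) calls ... calls rec(0)
Total calls: 6 + 1 (for base case) = 7


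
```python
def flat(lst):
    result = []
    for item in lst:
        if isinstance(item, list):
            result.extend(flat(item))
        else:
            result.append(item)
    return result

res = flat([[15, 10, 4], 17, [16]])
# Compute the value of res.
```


flat([[15, 10, 4], 17, [16]])
Processing each element:
  [15, 10, 4] is a list -> flat recursively -> [15, 10, 4]
  17 is not a list -> append 17
  [16] is a list -> flat recursively -> [16]
= [15, 10, 4, 17, 16]


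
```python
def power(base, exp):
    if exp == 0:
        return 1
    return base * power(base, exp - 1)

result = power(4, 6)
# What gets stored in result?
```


power(4, 6)
= 4 * power(4, 5)
= 4 * 4 * power(4, 4)
= 4 * 4 * 4 * power(4, 3)
= 4 * 4 * 4 * 4 * power(4, 2)
= 4 * 4 * 4 * 4 * 4 * power(4, 1)
= 4 * 4 * 4 * 4 * 4 * 4 * power(4, 0)
= 4 * 4 * 4 * 4 * 4 * 4 * 1
= 4096


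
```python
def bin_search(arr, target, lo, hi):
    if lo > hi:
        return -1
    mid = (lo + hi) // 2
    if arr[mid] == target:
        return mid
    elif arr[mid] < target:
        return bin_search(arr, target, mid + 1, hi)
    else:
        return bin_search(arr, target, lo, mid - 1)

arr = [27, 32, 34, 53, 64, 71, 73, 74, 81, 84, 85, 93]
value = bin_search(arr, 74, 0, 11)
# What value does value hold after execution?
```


bin_search(arr, 74, 0, 11)
lo=0, hi=11, mid=5, arr[mid]=71
71 < 74, search right half
lo=6, hi=11, mid=8, arr[mid]=81
81 > 74, search left half
lo=6, hi=7, mid=6, arr[mid]=73
73 < 74, search right half
lo=7, hi=7, mid=7, arr[mid]=74
arr[7] == 74, found at index 7
= 7


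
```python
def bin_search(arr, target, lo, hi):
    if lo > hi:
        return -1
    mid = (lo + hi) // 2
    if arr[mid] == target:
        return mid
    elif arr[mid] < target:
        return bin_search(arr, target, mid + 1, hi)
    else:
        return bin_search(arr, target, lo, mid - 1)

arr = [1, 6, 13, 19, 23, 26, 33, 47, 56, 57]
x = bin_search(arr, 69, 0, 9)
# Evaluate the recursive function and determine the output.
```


bin_search(arr, 69, 0, 9)
lo=0, hi=9, mid=4, arr[mid]=23
23 < 69, search right half
lo=5, hi=9, mid=7, arr[mid]=47
47 < 69, search right half
lo=8, hi=9, mid=8, arr[mid]=56
56 < 69, search right half
lo=9, hi=9, mid=9, arr[mid]=57
57 < 69, search right half
lo > hi, target not found, return -1
= -1


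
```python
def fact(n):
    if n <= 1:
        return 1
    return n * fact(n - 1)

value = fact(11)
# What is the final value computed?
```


fact(11)
= 11 * fact(10)
= 11 * 10 * fact(9)
= 11 * 10 * 9 * fact(8)
= 11 * 10 * 9 * 8 * fact(7)
= 11 * 10 * 9 * 8 * 7 * fact(6)
= 11 * 10 * 9 * 8 * 7 * 6 * fact(5)
= 11 * 10 * 9 * 8 * 7 * 6 * 5 * fact(4)
= 11 * 10 * 9 * 8 * 7 * 6 * 5 * 4 * fact(3)
= 11 * 10 * 9 * 8 * 7 * 6 * 5 * 4 * 3 * fact(2)
= 11 * 10 * 9 * 8 * 7 * 6 * 5 * 4 * 3 * 2 * fact(1)
= 11 * 10 * 9 * 8 * 7 * 6 * 5 * 4 * 3 * 2 * 1
= 39916800


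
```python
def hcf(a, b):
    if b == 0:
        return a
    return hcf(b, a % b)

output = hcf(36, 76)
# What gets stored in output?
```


hcf(36, 76)
= hcf(76, 36 % 76) = hcf(76, 36)
= hcf(36, 76 % 36) = hcf(36, 4)
= hcf(4, 36 % 4) = hcf(4, 0)
b == 0, return a = 4


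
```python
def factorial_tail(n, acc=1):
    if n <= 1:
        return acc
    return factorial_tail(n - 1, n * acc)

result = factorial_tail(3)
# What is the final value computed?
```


factorial_tail(3, 1)
= factorial_tail(2, 3 * 1) = factorial_tail(2, 3)
= factorial_tail(1, 2 * 3) = factorial_tail(1, 6)
n <= 1, return acc = 6


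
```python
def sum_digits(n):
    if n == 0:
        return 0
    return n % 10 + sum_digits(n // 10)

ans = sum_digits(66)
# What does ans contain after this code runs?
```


sum_digits(66)
= 6 + sum_digits(6)
= 6 + 6 + sum_digits(0)
= 6 + 6 + 0
= 12


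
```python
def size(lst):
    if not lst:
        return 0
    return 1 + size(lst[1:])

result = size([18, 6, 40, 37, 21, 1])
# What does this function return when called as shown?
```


size([18, 6, 40, 37, 21, 1])
= 1 + size([6, 40, 37, 21, 1])
= 1 + 1 + size([40, 37, 21, 1])
= 1 + 1 + 1 + size([37, 21, 1])
= 1 + 1 + 1 + 1 + size([21, 1])
= 1 + 1 + 1 + 1 + 1 + size([1])
= 1 + 1 + 1 + 1 + 1 + 1 + size([])
= 1 + 1 + 1 + 1 + 1 + 1 + 0
= 6


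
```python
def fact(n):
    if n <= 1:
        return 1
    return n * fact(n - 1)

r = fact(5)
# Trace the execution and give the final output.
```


fact(5)
= 5 * fact(4)
= 5 * 4 * fact(3)
= 5 * 4 * 3 * fact(2)
= 5 * 4 * 3 * 2 * fact(1)
= 5 * 4 * 3 * 2 * 1
= 120


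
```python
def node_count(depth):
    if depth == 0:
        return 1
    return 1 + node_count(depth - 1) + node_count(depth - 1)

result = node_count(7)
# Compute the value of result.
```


node_count(7)
= 1 + node_count(6) + node_count(6)
= 1 + 2 * node_count(6)
node_count(k) = 2^(k+1) - 1
node_count(0) = 1
node_count(1) = 3
node_count(2) = 7
node_count(3) = 15
node_count(4) = 31
node_count(7) = 2^8 - 1 = 255


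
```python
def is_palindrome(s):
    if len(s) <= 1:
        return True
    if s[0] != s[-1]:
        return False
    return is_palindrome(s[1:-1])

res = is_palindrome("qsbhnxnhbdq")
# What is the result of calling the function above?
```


is_palindrome("qsbhnxnhbdq")
"qsbhnxnhbdq": s[0]='q' == s[-1]='q' -> is_palindrome("sbhnxnhbd")
"sbhnxnhbd": s[0]='s' != s[-1]='d' -> False
= False


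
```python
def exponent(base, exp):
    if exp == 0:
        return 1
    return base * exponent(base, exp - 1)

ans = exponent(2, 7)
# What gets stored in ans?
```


exponent(2, 7)
= 2 * exponent(2, 6)
= 2 * 2 * exponent(2, 5)
= 2 * 2 * 2 * exponent(2, 4)
= 2 * 2 * 2 * 2 * exponent(2, 3)
= 2 * 2 * 2 * 2 * 2 * exponent(2, 2)
= 2 * 2 * 2 * 2 * 2 * 2 * exponent(2, 1)
= 2 * 2 * 2 * 2 * 2 * 2 * 2 * exponent(2, 0)
= 2 * 2 * 2 * 2 * 2 * 2 * 2 * 1
= 128


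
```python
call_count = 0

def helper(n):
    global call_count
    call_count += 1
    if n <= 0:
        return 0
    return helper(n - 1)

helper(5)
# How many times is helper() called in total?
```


helper(5) calls helper(4) calls ... calls helper(0)
Total calls: 5 + 1 (for base case) = 6


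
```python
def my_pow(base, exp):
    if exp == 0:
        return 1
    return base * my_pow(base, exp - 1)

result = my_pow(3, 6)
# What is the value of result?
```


my_pow(3, 6)
= 3 * my_pow(3, 5)
= 3 * 3 * my_pow(3, 4)
= 3 * 3 * 3 * my_pow(3, 3)
= 3 * 3 * 3 * 3 * my_pow(3, 2)
= 3 * 3 * 3 * 3 * 3 * my_pow(3, 1)
= 3 * 3 * 3 * 3 * 3 * 3 * my_pow(3, 0)
= 3 * 3 * 3 * 3 * 3 * 3 * 1
= 729


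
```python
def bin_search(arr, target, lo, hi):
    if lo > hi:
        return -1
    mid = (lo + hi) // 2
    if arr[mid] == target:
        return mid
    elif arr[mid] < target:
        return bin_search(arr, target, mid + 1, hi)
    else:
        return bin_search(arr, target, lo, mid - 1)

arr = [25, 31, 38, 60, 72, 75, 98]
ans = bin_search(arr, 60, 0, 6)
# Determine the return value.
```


bin_search(arr, 60, 0, 6)
lo=0, hi=6, mid=3, arr[mid]=60
arr[3] == 60, found at index 3
= 3


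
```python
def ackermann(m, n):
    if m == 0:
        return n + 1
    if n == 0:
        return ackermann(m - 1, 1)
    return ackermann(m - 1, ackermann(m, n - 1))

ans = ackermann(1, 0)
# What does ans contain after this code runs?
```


ackermann(1, 0)
n == 0: return ackermann(0, 1)
= ackermann(0, 1) = 2
= 2


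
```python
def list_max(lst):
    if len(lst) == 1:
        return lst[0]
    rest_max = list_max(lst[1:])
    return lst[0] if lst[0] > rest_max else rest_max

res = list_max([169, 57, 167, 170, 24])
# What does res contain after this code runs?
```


list_max([169, 57, 167, 170, 24])
= compare 169 with list_max([57, 167, 170, 24])
= compare 57 with list_max([167, 170, 24])
= compare 167 with list_max([170, 24])
= compare 170 with list_max([24])
Base: list_max([24]) = 24
compare 170 with 24: max = 170
compare 167 with 170: max = 170
compare 57 with 170: max = 170
compare 169 with 170: max = 170
= 170


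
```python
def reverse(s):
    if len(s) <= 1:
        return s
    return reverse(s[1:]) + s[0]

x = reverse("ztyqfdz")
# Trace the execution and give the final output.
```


reverse("ztyqfdz")
= reverse("tyqfdz") + "z"
= reverse("yqfdz") + "t" + "z"
= reverse("qfdz") + "y" + "t" + "z"
= reverse("fdz") + "q" + "y" + "t" + "z"
= reverse("dz") + "f" + "q" + "y" + "t" + "z"
= reverse("z") + "d" + "f" + "q" + "y" + "t" + "z"
= "z" + "d" + "f" + "q" + "y" + "t" + "z"
= "zdfqytz"


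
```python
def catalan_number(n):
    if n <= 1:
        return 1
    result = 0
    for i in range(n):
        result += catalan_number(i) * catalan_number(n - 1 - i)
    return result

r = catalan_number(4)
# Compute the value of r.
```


catalan_number(4)
= sum of catalan_number(i) * catalan_number(4-1-i) for i in 0..3
First compute sub-values bottom-up:
  catalan_number(0) = 1, catalan_number(1) = 1
  catalan_number(2) = 1*1 + 1*1 = 2
  catalan_number(3) = 1*2 + 1*1 + 2*1 = 5
Now catalan_number(4):
  catalan_number(0)*catalan_number(3) = 1*5 = 5
  catalan_number(1)*catalan_number(2) = 1*2 = 2
  catalan_number(2)*catalan_number(1) = 2*1 = 2
  catalan_number(3)*catalan_number(0) = 5*1 = 5
= 5 + 2 + 2 + 5
= 14


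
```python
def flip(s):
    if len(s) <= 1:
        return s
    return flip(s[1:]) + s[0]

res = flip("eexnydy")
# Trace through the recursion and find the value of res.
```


flip("eexnydy")
= flip("exnydy") + "e"
= flip("xnydy") + "e" + "e"
= flip("nydy") + "x" + "e" + "e"
= flip("ydy") + "n" + "x" + "e" + "e"
= flip("dy") + "y" + "n" + "x" + "e" + "e"
= flip("y") + "d" + "y" + "n" + "x" + "e" + "e"
= "y" + "d" + "y" + "n" + "x" + "e" + "e"
= "ydynxee"


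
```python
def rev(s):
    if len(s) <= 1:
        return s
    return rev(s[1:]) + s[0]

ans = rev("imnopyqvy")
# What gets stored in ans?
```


rev("imnopyqvy")
= rev("mnopyqvy") + "i"
= rev("nopyqvy") + "m" + "i"
= rev("opyqvy") + "n" + "m" + "i"
= rev("pyqvy") + "o" + "n" + "m" + "i"
= rev("yqvy") + "p" + "o" + "n" + "m" + "i"
= rev("qvy") + "y" + "p" + "o" + "n" + "m" + "i"
= rev("vy") + "q" + "y" + "p" + "o" + "n" + "m" + "i"
= rev("y") + "v" + "q" + "y" + "p" + "o" + "n" + "m" + "i"
= "y" + "v" + "q" + "y" + "p" + "o" + "n" + "m" + "i"
= "yvqyponmi"


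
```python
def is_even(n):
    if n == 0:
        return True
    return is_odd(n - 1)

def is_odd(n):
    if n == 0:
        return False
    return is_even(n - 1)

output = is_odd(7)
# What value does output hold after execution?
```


is_odd(7)
= is_even(6)
= is_odd(5)
= is_even(4)
= is_odd(3)
= is_even(2)
= is_odd(1)
= is_even(0)
n == 0: return True
= True


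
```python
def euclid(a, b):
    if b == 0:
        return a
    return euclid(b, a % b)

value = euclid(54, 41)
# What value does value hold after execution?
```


euclid(54, 41)
= euclid(41, 54 % 41) = euclid(41, 13)
= euclid(13, 41 % 13) = euclid(13, 2)
= euclid(2, 13 % 2) = euclid(2, 1)
= euclid(1, 2 % 1) = euclid(1, 0)
b == 0, return a = 1


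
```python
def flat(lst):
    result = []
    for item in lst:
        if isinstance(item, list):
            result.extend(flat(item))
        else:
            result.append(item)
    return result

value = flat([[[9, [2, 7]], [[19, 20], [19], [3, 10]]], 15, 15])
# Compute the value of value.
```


flat([[[9, [2, 7]], [[19, 20], [19], [3, 10]]], 15, 15])
Processing each element:
  [[9, [2, 7]], [[19, 20], [19], [3, 10]]] is a list -> flat recursively -> [9, 2, 7, 19, 20, 19, 3, 10]
  15 is not a list -> append 15
  15 is not a list -> append 15
= [9, 2, 7, 19, 20, 19, 3, 10, 15, 15]


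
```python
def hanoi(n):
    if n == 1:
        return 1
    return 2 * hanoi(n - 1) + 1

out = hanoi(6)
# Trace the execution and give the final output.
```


hanoi(6)
= 2 * hanoi(5) + 1
= 2 * (2 * hanoi(4) + 1) + 1
= 2 * (2 * (2 * hanoi(3) + 1) + 1) + 1
= 2 * (2 * (2 * (2 * hanoi(2) + 1) + 1) + 1) + 1
= 2 * (2 * (2 * (2 * (2 * hanoi(1) + 1) + 1) + 1) + 1) + 1
Now compute bottom-up:
hanoi(1) = 1
hanoi(2) = 2 * 1 + 1 = 3
hanoi(3) = 2 * 3 + 1 = 7
hanoi(4) = 2 * 7 + 1 = 15
hanoi(5) = 2 * 15 + 1 = 31
hanoi(6) = 2 * 31 + 1 = 63
= 63


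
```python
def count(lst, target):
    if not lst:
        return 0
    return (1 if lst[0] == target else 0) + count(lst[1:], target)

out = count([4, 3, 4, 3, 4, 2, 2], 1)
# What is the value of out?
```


count([4, 3, 4, 3, 4, 2, 2], 1)
lst[0]=4 != 1: 0 + count([3, 4, 3, 4, 2, 2], 1)
lst[0]=3 != 1: 0 + count([4, 3, 4, 2, 2], 1)
lst[0]=4 != 1: 0 + count([3, 4, 2, 2], 1)
lst[0]=3 != 1: 0 + count([4, 2, 2], 1)
lst[0]=4 != 1: 0 + count([2, 2], 1)
lst[0]=2 != 1: 0 + count([2], 1)
lst[0]=2 != 1: 0 + count([], 1)
= 0


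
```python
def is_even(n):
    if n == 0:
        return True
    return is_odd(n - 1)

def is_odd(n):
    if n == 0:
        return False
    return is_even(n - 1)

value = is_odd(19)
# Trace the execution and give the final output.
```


is_odd(19)
= is_even(18)
= is_odd(17)
= is_even(16)
= is_odd(15)
= is_even(14)
= is_odd(13)
= is_even(12)
= is_odd(11)
= is_even(10)
= is_odd(9)
= is_even(8)
= is_odd(7)
= is_even(6)
= is_odd(5)
= is_even(4)
= is_odd(3)
= is_even(2)
= is_odd(1)
= is_even(0)
n == 0: return True
= True


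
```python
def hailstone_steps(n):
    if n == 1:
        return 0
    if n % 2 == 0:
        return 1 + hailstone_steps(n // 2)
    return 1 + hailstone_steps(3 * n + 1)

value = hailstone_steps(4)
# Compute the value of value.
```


hailstone_steps(4)
4 is even -> hailstone_steps(2)
2 is even -> hailstone_steps(1)
Reached 1 after 2 steps
= 2


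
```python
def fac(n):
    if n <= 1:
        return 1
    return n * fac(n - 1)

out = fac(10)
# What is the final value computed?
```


fac(10)
= 10 * fac(9)
= 10 * 9 * fac(8)
= 10 * 9 * 8 * fac(7)
= 10 * 9 * 8 * 7 * fac(6)
= 10 * 9 * 8 * 7 * 6 * fac(5)
= 10 * 9 * 8 * 7 * 6 * 5 * fac(4)
= 10 * 9 * 8 * 7 * 6 * 5 * 4 * fac(3)
= 10 * 9 * 8 * 7 * 6 * 5 * 4 * 3 * fac(2)
= 10 * 9 * 8 * 7 * 6 * 5 * 4 * 3 * 2 * fac(1)
= 10 * 9 * 8 * 7 * 6 * 5 * 4 * 3 * 2 * 1
= 3628800


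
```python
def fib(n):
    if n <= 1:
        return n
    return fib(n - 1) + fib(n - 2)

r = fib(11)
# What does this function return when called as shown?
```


fib(11)
= fib(10) + fib(9)
= (fib(9) + fib(8)) + fib(9)
Computing bottom-up: fib(0)=0, fib(1)=1, fib(2)=1, fib(3)=2, fib(4)=3, fib(5)=5, fib(6)=8, fib(7)=13, fib(8)=21, fib(9)=34, fib(10)=55, fib(11)=89
= 89


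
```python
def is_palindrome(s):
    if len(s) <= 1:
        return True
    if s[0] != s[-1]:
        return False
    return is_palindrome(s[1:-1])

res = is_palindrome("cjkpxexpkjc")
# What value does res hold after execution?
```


is_palindrome("cjkpxexpkjc")
"cjkpxexpkjc": s[0]='c' == s[-1]='c' -> is_palindrome("jkpxexpkj")
"jkpxexpkj": s[0]='j' == s[-1]='j' -> is_palindrome("kpxexpk")
"kpxexpk": s[0]='k' == s[-1]='k' -> is_palindrome("pxexp")
"pxexp": s[0]='p' == s[-1]='p' -> is_palindrome("xex")
"xex": s[0]='x' == s[-1]='x' -> is_palindrome("e")
"e": len <= 1 -> True
= True


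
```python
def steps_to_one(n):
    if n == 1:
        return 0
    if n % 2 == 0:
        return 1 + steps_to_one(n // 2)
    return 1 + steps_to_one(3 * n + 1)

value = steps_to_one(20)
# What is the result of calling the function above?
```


steps_to_one(20)
20 is even -> steps_to_one(10)
10 is even -> steps_to_one(5)
5 is odd -> 3*5+1 = 16 -> steps_to_one(16)
16 is even -> steps_to_one(8)
8 is even -> steps_to_one(4)
4 is even -> steps_to_one(2)
2 is even -> steps_to_one(1)
Reached 1 after 7 steps
= 7


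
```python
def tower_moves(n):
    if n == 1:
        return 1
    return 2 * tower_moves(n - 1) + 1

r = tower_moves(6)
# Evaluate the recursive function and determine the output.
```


tower_moves(6)
= 2 * tower_moves(5) + 1
= 2 * (2 * tower_moves(4) + 1) + 1
= 2 * (2 * (2 * tower_moves(3) + 1) + 1) + 1
= 2 * (2 * (2 * (2 * tower_moves(2) + 1) + 1) + 1) + 1
= 2 * (2 * (2 * (2 * (2 * tower_moves(1) + 1) + 1) + 1) + 1) + 1
Now compute bottom-up:
tower_moves(1) = 1
tower_moves(2) = 2 * 1 + 1 = 3
tower_moves(3) = 2 * 3 + 1 = 7
tower_moves(4) = 2 * 7 + 1 = 15
tower_moves(5) = 2 * 15 + 1 = 31
tower_moves(6) = 2 * 31 + 1 = 63
= 63


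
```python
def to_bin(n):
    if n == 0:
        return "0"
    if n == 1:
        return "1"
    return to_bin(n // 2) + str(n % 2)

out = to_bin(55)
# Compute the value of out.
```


to_bin(55)
= to_bin(27) + "1"
= to_bin(13) + "1" + "1"
= to_bin(6) + "1" + "1" + "1"
= to_bin(3) + "0" + "1" + "1" + "1"
= to_bin(1) + "1" + "0" + "1" + "1" + "1"
= "1" + "1" + "0" + "1" + "1" + "1"
= "110111"


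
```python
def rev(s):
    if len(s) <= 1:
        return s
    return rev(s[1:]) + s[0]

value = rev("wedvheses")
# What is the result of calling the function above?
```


rev("wedvheses")
= rev("edvheses") + "w"
= rev("dvheses") + "e" + "w"
= rev("vheses") + "d" + "e" + "w"
= rev("heses") + "v" + "d" + "e" + "w"
= rev("eses") + "h" + "v" + "d" + "e" + "w"
= rev("ses") + "e" + "h" + "v" + "d" + "e" + "w"
= rev("es") + "s" + "e" + "h" + "v" + "d" + "e" + "w"
= rev("s") + "e" + "s" + "e" + "h" + "v" + "d" + "e" + "w"
= "s" + "e" + "s" + "e" + "h" + "v" + "d" + "e" + "w"
= "sesehvdew"


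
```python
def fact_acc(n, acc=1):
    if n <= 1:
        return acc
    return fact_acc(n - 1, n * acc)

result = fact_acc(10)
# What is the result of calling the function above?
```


fact_acc(10, 1)
= fact_acc(9, 10 * 1) = fact_acc(9, 10)
= fact_acc(8, 9 * 10) = fact_acc(8, 90)
= fact_acc(7, 8 * 90) = fact_acc(7, 720)
= fact_acc(6, 7 * 720) = fact_acc(6, 5040)
= fact_acc(5, 6 * 5040) = fact_acc(5, 30240)
= fact_acc(4, 5 * 30240) = fact_acc(4, 151200)
= fact_acc(3, 4 * 151200) = fact_acc(3, 604800)
= fact_acc(2, 3 * 604800) = fact_acc(2, 1814400)
= fact_acc(1, 2 * 1814400) = fact_acc(1, 3628800)
n <= 1, return acc = 3628800


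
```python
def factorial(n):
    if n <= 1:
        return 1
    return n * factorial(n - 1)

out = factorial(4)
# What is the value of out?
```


factorial(4)
= 4 * factorial(3)
= 4 * 3 * factorial(2)
= 4 * 3 * 2 * factorial(1)
= 4 * 3 * 2 * 1
= 24


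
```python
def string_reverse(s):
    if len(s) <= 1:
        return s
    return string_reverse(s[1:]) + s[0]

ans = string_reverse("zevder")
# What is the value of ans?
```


string_reverse("zevder")
= string_reverse("evder") + "z"
= string_reverse("vder") + "e" + "z"
= string_reverse("der") + "v" + "e" + "z"
= string_reverse("er") + "d" + "v" + "e" + "z"
= string_reverse("r") + "e" + "d" + "v" + "e" + "z"
= "r" + "e" + "d" + "v" + "e" + "z"
= "redvez"


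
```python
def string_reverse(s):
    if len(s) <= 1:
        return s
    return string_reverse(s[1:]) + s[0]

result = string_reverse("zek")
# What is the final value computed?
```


string_reverse("zek")
= string_reverse("ek") + "z"
= string_reverse("k") + "e" + "z"
= "k" + "e" + "z"
= "kez"


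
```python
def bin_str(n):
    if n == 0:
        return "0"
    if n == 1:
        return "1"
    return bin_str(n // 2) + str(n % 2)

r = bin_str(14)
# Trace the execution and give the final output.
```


bin_str(14)
= bin_str(7) + "0"
= bin_str(3) + "1" + "0"
= bin_str(1) + "1" + "1" + "0"
= "1" + "1" + "1" + "0"
= "1110"


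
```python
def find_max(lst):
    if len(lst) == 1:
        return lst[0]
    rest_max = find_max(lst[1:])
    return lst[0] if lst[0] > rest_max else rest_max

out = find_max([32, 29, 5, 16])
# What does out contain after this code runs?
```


find_max([32, 29, 5, 16])
= compare 32 with find_max([29, 5, 16])
= compare 29 with find_max([5, 16])
= compare 5 with find_max([16])
Base: find_max([16]) = 16
compare 5 with 16: max = 16
compare 29 with 16: max = 29
compare 32 with 29: max = 32
= 32


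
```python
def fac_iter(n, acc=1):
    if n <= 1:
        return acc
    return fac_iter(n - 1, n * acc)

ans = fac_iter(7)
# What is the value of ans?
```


fac_iter(7, 1)
= fac_iter(6, 7 * 1) = fac_iter(6, 7)
= fac_iter(5, 6 * 7) = fac_iter(5, 42)
= fac_iter(4, 5 * 42) = fac_iter(4, 210)
= fac_iter(3, 4 * 210) = fac_iter(3, 840)
= fac_iter(2, 3 * 840) = fac_iter(2, 2520)
= fac_iter(1, 2 * 2520) = fac_iter(1, 5040)
n <= 1, return acc = 5040


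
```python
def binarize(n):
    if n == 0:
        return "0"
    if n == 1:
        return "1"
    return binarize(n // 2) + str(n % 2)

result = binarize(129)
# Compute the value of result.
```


binarize(129)
= binarize(64) + "1"
= binarize(32) + "0" + "1"
= binarize(16) + "0" + "0" + "1"
= binarize(8) + "0" + "0" + "0" + "1"
= binarize(4) + "0" + "0" + "0" + "0" + "1"
= binarize(2) + "0" + "0" + "0" + "0" + "0" + "1"
= binarize(1) + "0" + "0" + "0" + "0" + "0" + "0" + "1"
= "1" + "0" + "0" + "0" + "0" + "0" + "0" + "1"
= "10000001"


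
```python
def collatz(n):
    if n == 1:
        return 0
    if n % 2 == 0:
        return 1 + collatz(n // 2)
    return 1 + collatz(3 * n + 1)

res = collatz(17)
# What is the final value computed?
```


collatz(17)
17 is odd -> 3*17+1 = 52 -> collatz(52)
52 is even -> collatz(26)
26 is even -> collatz(13)
13 is odd -> 3*13+1 = 40 -> collatz(40)
40 is even -> collatz(20)
20 is even -> collatz(10)
10 is even -> collatz(5)
5 is odd -> 3*5+1 = 16 -> collatz(16)
16 is even -> collatz(8)
8 is even -> collatz(4)
4 is even -> collatz(2)
2 is even -> collatz(1)
Reached 1 after 12 steps
= 12


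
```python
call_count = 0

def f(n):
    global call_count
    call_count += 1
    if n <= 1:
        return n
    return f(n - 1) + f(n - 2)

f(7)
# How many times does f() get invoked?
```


f(7) calls f(6) and f(5); each non-base call branches into two more.
Let C(k) = total number of calls made by f(k), including the call to f(k) itself.
Base cases: C(0) = 1, C(1) = 1
Recurrence: C(k) = 1 + C(k-1) + C(k-2)
  C(2) = 1 + C(1) + C(0) = 1 + 1 + 1 = 3
  C(3) = 1 + C(2) + C(1) = 1 + 3 + 1 = 5
  C(4) = 1 + C(3) + C(2) = 1 + 5 + 3 = 9
  C(5) = 1 + C(4) + C(3) = 1 + 9 + 5 = 15
  C(6) = 1 + C(5) + C(4) = 1 + 15 + 9 = 25
  C(7) = 1 + C(6) + C(5) = 1 + 25 + 15 = 41
Total calls = C(7) = 41
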